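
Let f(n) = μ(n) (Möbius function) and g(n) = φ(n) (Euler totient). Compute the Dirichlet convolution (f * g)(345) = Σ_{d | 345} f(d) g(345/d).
(μ * φ)(345) = 63

Divisors of 345: [1, 3, 5, 15, 23, 69, 115, 345]. For each d | 345:
  d = 1: μ(1) · φ(345/1) = 1 · 176 = 176
  d = 3: μ(3) · φ(345/3) = -1 · 88 = -88
  d = 5: μ(5) · φ(345/5) = -1 · 44 = -44
  d = 15: μ(15) · φ(345/15) = 1 · 22 = 22
  d = 23: μ(23) · φ(345/23) = -1 · 8 = -8
  d = 69: μ(69) · φ(345/69) = 1 · 4 = 4
  d = 115: μ(115) · φ(345/115) = 1 · 2 = 2
  d = 345: μ(345) · φ(345/345) = -1 · 1 = -1
Summing: (μ * φ)(345) = 176 + -88 + -44 + 22 + -8 + 4 + 2 + -1 = 63.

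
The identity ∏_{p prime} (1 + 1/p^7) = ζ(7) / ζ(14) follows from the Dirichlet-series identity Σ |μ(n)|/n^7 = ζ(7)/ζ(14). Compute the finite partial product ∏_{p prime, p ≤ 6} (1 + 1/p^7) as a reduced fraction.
∏ = 306266941/303750000

The primes p ≤ 6 are [2, 3, 5]. For each, (1 + 1/p^7) = (p^7 + 1)/p^7. Multiplying these fractions over p ∈ [2, 3, 5] gives 306266941/303750000. (In the limit P → ∞ this tends to ζ(7)/ζ(14).)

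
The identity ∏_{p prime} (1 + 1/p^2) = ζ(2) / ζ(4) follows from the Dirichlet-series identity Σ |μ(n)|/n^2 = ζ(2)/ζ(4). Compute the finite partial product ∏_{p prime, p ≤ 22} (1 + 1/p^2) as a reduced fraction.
∏ = 6403780000/4257193941

The primes p ≤ 22 are [2, 3, 5, 7, 11, 13, 17, 19]. For each, (1 + 1/p^2) = (p^2 + 1)/p^2. Multiplying these fractions over p ∈ [2, 3, 5, 7, 11, 13, 17, 19] gives 6403780000/4257193941. (In the limit P → ∞ this tends to ζ(2)/ζ(4).)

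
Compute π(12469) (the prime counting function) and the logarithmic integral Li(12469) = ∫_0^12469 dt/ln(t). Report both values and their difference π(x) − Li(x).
π(12469) = 1487;  Li(12469) ≈ 1510.93;  π(x) − Li(x) ≈ -23.93.

Direct count of primes ≤ 12469 gives π(12469) = 1487. Numerical evaluation of the logarithmic integral gives Li(12469) ≈ 1510.93. The difference π(x) − Li(x) ≈ -23.93 is typically negative for small/moderate x (Li(x) overestimates), though Littlewood's theorem shows this sign changes infinitely often.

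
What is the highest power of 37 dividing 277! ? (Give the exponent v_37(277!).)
v_37(277!) = 7

Legendre's formula: v_p(n!) = Σ_{k ≥ 1} ⌊n / p^k⌋. For p = 37, n = 277, the terms are:
  ⌊277/37^1⌋ = ⌊277/37⌋ = 7
(the next term ⌊277/37^2⌋ = 0, terminating the sum). Summing: v_37(277!) = 7 = 7.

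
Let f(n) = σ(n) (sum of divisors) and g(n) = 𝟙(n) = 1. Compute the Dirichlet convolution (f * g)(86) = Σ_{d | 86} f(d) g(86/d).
(σ * 𝟙)(86) = 180

Divisors of 86: [1, 2, 43, 86]. For each d | 86:
  d = 1: σ(1) · 𝟙(86/1) = 1 · 1 = 1
  d = 2: σ(2) · 𝟙(86/2) = 3 · 1 = 3
  d = 43: σ(43) · 𝟙(86/43) = 44 · 1 = 44
  d = 86: σ(86) · 𝟙(86/86) = 132 · 1 = 132
Summing: (σ * 𝟙)(86) = 1 + 3 + 44 + 132 = 180.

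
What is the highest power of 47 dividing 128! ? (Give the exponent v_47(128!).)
v_47(128!) = 2

Legendre's formula: v_p(n!) = Σ_{k ≥ 1} ⌊n / p^k⌋. For p = 47, n = 128, the terms are:
  ⌊128/47^1⌋ = ⌊128/47⌋ = 2
(the next term ⌊128/47^2⌋ = 0, terminating the sum). Summing: v_47(128!) = 2 = 2.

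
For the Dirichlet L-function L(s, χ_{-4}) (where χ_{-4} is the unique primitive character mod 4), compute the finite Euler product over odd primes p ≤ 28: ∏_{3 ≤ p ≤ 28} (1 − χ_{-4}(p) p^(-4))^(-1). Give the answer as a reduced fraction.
∏ = 2907090265708363109850475/2939590979896221115088896

The odd primes p ≤ 28 are [3, 5, 7, 11, 13, 17, 19, 23]. For each, χ(p) = 1 if p ≡ 1 mod 4, χ(p) = −1 if p ≡ 3 mod 4. Taking (1 − χ(p)/p^4)^(-1) = p^4/(p^4 − χ(p)): (1 − (-1)/3^4)^(-1) · (1 − (1)/5^4)^(-1) · (1 − (-1)/7^4)^(-1) · (1 − (-1)/11^4)^(-1) · (1 − (1)/13^4)^(-1) · (1 − (1)/17^4)^(-1) · (1 − (-1)/19^4)^(-1) · (1 − (-1)/23^4)^(-1) = 2907090265708363109850475/2939590979896221115088896.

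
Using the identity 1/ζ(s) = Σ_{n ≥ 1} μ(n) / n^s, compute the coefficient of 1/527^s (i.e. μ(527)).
μ(527) = 1

Factor n = 527 = 17 · 31. μ(n) = 0 if any exponent ≥ 2 (not squarefree); otherwise μ(n) = (−1)^{ω(n)} where ω(n) is the number of distinct prime factors. Applying: μ(527) = 1.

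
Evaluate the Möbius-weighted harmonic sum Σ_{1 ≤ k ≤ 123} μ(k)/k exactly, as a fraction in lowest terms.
Σ μ(k)/k = 23090940688334333795050585396213953208427071/3161005464041760778814520629154366249327468699

Values of μ(k) for 1 ≤ k ≤ 123: μ(1) = 1, μ(2) = -1, μ(3) = -1, μ(5) = -1, μ(6) = 1, μ(7) = -1, μ(10) = 1, μ(11) = -1, μ(13) = -1, μ(14) = 1, μ(15) = 1, μ(17) = -1, μ(19) = -1, μ(21) = 1, μ(22) = 1, μ(23) = -1, μ(26) = 1, μ(29) = -1, μ(30) = -1, μ(31) = -1, μ(33) = 1, μ(34) = 1, μ(35) = 1, μ(37) = -1, μ(38) = 1, μ(39) = 1, μ(41) = -1, μ(42) = -1, μ(43) = -1, μ(46) = 1, μ(47) = -1, μ(51) = 1, μ(53) = -1, μ(55) = 1, μ(57) = 1, μ(58) = 1, μ(59) = -1, μ(61) = -1, μ(62) = 1, μ(65) = 1, μ(66) = -1, μ(67) = -1, μ(69) = 1, μ(70) = -1, μ(71) = -1, μ(73) = -1, μ(74) = 1, μ(77) = 1, μ(78) = -1, μ(79) = -1, μ(82) = 1, μ(83) = -1, μ(85) = 1, μ(86) = 1, μ(87) = 1, μ(89) = -1, μ(91) = 1, μ(93) = 1, μ(94) = 1, μ(95) = 1, μ(97) = -1, μ(101) = -1, μ(102) = -1, μ(103) = -1, μ(105) = -1, μ(106) = 1, μ(107) = -1, μ(109) = -1, μ(110) = -1, μ(111) = 1, μ(113) = -1, μ(114) = -1, μ(115) = 1, μ(118) = 1, μ(119) = 1, μ(122) = 1, μ(123) = 1, with μ = 0 on non-squarefree integers. Summing μ(k)/k for k where μ(k) ≠ 0 gives 23090940688334333795050585396213953208427071/3161005464041760778814520629154366249327468699 ≈ 0.0073. (PNT ⟺ this sum → 0 as n → ∞.)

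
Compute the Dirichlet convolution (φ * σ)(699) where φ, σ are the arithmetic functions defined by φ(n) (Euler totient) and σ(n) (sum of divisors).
(φ * σ)(699) = 2796

Divisors of 699: [1, 3, 233, 699]. For each d | 699:
  d = 1: φ(1) · σ(699/1) = 1 · 936 = 936
  d = 3: φ(3) · σ(699/3) = 2 · 234 = 468
  d = 233: φ(233) · σ(699/233) = 232 · 4 = 928
  d = 699: φ(699) · σ(699/699) = 464 · 1 = 464
Summing: (φ * σ)(699) = 936 + 468 + 928 + 464 = 2796.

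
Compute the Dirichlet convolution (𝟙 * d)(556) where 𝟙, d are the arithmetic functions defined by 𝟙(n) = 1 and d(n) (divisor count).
(𝟙 * d)(556) = 18

Divisors of 556: [1, 2, 4, 139, 278, 556]. For each d | 556:
  d = 1: 𝟙(1) · d(556/1) = 1 · 6 = 6
  d = 2: 𝟙(2) · d(556/2) = 1 · 4 = 4
  d = 4: 𝟙(4) · d(556/4) = 1 · 2 = 2
  d = 139: 𝟙(139) · d(556/139) = 1 · 3 = 3
  d = 278: 𝟙(278) · d(556/278) = 1 · 2 = 2
  d = 556: 𝟙(556) · d(556/556) = 1 · 1 = 1
Summing: (𝟙 * d)(556) = 6 + 4 + 2 + 3 + 2 + 1 = 18.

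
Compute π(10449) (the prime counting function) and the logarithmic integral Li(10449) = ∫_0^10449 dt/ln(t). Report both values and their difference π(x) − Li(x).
π(10449) = 1277;  Li(10449) ≈ 1294.77;  π(x) − Li(x) ≈ -17.77.

Direct count of primes ≤ 10449 gives π(10449) = 1277. Numerical evaluation of the logarithmic integral gives Li(10449) ≈ 1294.77. The difference π(x) − Li(x) ≈ -17.77 is typically negative for small/moderate x (Li(x) overestimates), though Littlewood's theorem shows this sign changes infinitely often.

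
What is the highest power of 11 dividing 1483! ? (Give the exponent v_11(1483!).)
v_11(1483!) = 147

Legendre's formula: v_p(n!) = Σ_{k ≥ 1} ⌊n / p^k⌋. For p = 11, n = 1483, the terms are:
  ⌊1483/11^1⌋ = ⌊1483/11⌋ = 134
  ⌊1483/11^2⌋ = ⌊1483/121⌋ = 12
  ⌊1483/11^3⌋ = ⌊1483/1331⌋ = 1
(the next term ⌊1483/11^4⌋ = 0, terminating the sum). Summing: v_11(1483!) = 134 + 12 + 1 = 147.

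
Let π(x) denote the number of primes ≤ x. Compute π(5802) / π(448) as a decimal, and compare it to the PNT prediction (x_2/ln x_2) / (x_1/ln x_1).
π(5802)/π(448) = 761/86 ≈ 8.8488;  PNT prediction ≈ 9.1233.

π(448) = 86 and π(5802) = 761, so π(5802)/π(448) ≈ 8.8488. The PNT-predicted ratio is (5802/ln(5802)) / (448/ln(448)) ≈ 9.1233. The two agree to within a few percent, as expected.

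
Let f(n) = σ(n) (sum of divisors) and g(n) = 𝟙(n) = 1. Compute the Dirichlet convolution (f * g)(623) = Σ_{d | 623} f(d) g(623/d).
(σ * 𝟙)(623) = 819

Divisors of 623: [1, 7, 89, 623]. For each d | 623:
  d = 1: σ(1) · 𝟙(623/1) = 1 · 1 = 1
  d = 7: σ(7) · 𝟙(623/7) = 8 · 1 = 8
  d = 89: σ(89) · 𝟙(623/89) = 90 · 1 = 90
  d = 623: σ(623) · 𝟙(623/623) = 720 · 1 = 720
Summing: (σ * 𝟙)(623) = 1 + 8 + 90 + 720 = 819.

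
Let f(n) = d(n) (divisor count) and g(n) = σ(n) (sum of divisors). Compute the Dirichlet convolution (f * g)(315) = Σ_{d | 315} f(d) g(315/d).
(d * σ)(315) = 1920

Divisors of 315: [1, 3, 5, 7, 9, 15, 21, 35, 45, 63, 105, 315]. For each d | 315:
  d = 1: d(1) · σ(315/1) = 1 · 624 = 624
  d = 3: d(3) · σ(315/3) = 2 · 192 = 384
  d = 5: d(5) · σ(315/5) = 2 · 104 = 208
  d = 7: d(7) · σ(315/7) = 2 · 78 = 156
  d = 9: d(9) · σ(315/9) = 3 · 48 = 144
  d = 15: d(15) · σ(315/15) = 4 · 32 = 128
  d = 21: d(21) · σ(315/21) = 4 · 24 = 96
  d = 35: d(35) · σ(315/35) = 4 · 13 = 52
  d = 45: d(45) · σ(315/45) = 6 · 8 = 48
  d = 63: d(63) · σ(315/63) = 6 · 6 = 36
  d = 105: d(105) · σ(315/105) = 8 · 4 = 32
  d = 315: d(315) · σ(315/315) = 12 · 1 = 12
Summing: (d * σ)(315) = 624 + 384 + 208 + 156 + 144 + 128 + 96 + 52 + 48 + 36 + 32 + 12 = 1920.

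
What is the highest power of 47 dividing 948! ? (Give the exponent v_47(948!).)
v_47(948!) = 20

Legendre's formula: v_p(n!) = Σ_{k ≥ 1} ⌊n / p^k⌋. For p = 47, n = 948, the terms are:
  ⌊948/47^1⌋ = ⌊948/47⌋ = 20
(the next term ⌊948/47^2⌋ = 0, terminating the sum). Summing: v_47(948!) = 20 = 20.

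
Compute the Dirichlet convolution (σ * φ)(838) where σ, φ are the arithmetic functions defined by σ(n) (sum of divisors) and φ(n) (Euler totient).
(σ * φ)(838) = 3352

Divisors of 838: [1, 2, 419, 838]. For each d | 838:
  d = 1: σ(1) · φ(838/1) = 1 · 418 = 418
  d = 2: σ(2) · φ(838/2) = 3 · 418 = 1254
  d = 419: σ(419) · φ(838/419) = 420 · 1 = 420
  d = 838: σ(838) · φ(838/838) = 1260 · 1 = 1260
Summing: (σ * φ)(838) = 418 + 1254 + 420 + 1260 = 3352.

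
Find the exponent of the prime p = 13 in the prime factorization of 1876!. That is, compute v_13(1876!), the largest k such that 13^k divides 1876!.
v_13(1876!) = 155

Legendre's formula: v_p(n!) = Σ_{k ≥ 1} ⌊n / p^k⌋. For p = 13, n = 1876, the terms are:
  ⌊1876/13^1⌋ = ⌊1876/13⌋ = 144
  ⌊1876/13^2⌋ = ⌊1876/169⌋ = 11
(the next term ⌊1876/13^3⌋ = 0, terminating the sum). Summing: v_13(1876!) = 144 + 11 = 155.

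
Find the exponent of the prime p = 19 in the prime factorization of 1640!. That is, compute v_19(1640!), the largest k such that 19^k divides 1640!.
v_19(1640!) = 90

Legendre's formula: v_p(n!) = Σ_{k ≥ 1} ⌊n / p^k⌋. For p = 19, n = 1640, the terms are:
  ⌊1640/19^1⌋ = ⌊1640/19⌋ = 86
  ⌊1640/19^2⌋ = ⌊1640/361⌋ = 4
(the next term ⌊1640/19^3⌋ = 0, terminating the sum). Summing: v_19(1640!) = 86 + 4 = 90.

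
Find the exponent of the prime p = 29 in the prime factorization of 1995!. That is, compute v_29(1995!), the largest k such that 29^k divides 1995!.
v_29(1995!) = 70

Legendre's formula: v_p(n!) = Σ_{k ≥ 1} ⌊n / p^k⌋. For p = 29, n = 1995, the terms are:
  ⌊1995/29^1⌋ = ⌊1995/29⌋ = 68
  ⌊1995/29^2⌋ = ⌊1995/841⌋ = 2
(the next term ⌊1995/29^3⌋ = 0, terminating the sum). Summing: v_29(1995!) = 68 + 2 = 70.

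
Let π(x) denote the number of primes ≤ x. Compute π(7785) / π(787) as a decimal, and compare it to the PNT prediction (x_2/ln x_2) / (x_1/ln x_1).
π(7785)/π(787) = 985/138 ≈ 7.1377;  PNT prediction ≈ 7.3619.

π(787) = 138 and π(7785) = 985, so π(7785)/π(787) ≈ 7.1377. The PNT-predicted ratio is (7785/ln(7785)) / (787/ln(787)) ≈ 7.3619. The two agree to within a few percent, as expected.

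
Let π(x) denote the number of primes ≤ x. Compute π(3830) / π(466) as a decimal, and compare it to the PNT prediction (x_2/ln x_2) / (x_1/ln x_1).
π(3830)/π(466) = 531/90 ≈ 5.9000;  PNT prediction ≈ 6.1206.

π(466) = 90 and π(3830) = 531, so π(3830)/π(466) ≈ 5.9000. The PNT-predicted ratio is (3830/ln(3830)) / (466/ln(466)) ≈ 6.1206. The two agree to within a few percent, as expected.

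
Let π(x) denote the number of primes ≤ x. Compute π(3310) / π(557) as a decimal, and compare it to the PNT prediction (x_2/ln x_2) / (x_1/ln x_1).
π(3310)/π(557) = 465/102 ≈ 4.5588;  PNT prediction ≈ 4.6358.

π(557) = 102 and π(3310) = 465, so π(3310)/π(557) ≈ 4.5588. The PNT-predicted ratio is (3310/ln(3310)) / (557/ln(557)) ≈ 4.6358. The two agree to within a few percent, as expected.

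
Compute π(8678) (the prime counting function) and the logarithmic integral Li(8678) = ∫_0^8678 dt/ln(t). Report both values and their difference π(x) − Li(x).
π(8678) = 1080;  Li(8678) ≈ 1101.51;  π(x) − Li(x) ≈ -21.51.

Direct count of primes ≤ 8678 gives π(8678) = 1080. Numerical evaluation of the logarithmic integral gives Li(8678) ≈ 1101.51. The difference π(x) − Li(x) ≈ -21.51 is typically negative for small/moderate x (Li(x) overestimates), though Littlewood's theorem shows this sign changes infinitely often.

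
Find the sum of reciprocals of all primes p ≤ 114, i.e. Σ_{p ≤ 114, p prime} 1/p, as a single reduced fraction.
Σ 1/p = 58472171373748331322981543916880425472323867753/31610054640417607788145206291543662493274686990

π(114) = 30, so the primes ≤ 114 are [2, 3, 5, 7, 11, 13, 17, 19, 23, 29, 31, 37, 41, 43, 47, 53, 59, 61, 67, 71, 73, 79, 83, 89, 97, 101, 103, 107, 109, 113]. Summing 1/p over these primes: 58472171373748331322981543916880425472323867753/31610054640417607788145206291543662493274686990 ≈ 1.8498. Mertens estimate ln ln(114) + 0.2615 ≈ 1.8167.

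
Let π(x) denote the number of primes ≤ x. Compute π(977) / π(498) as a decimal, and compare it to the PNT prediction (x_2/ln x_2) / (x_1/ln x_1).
π(977)/π(498) = 165/94 ≈ 1.7553;  PNT prediction ≈ 1.7698.

π(498) = 94 and π(977) = 165, so π(977)/π(498) ≈ 1.7553. The PNT-predicted ratio is (977/ln(977)) / (498/ln(498)) ≈ 1.7698. The two agree to within a few percent, as expected.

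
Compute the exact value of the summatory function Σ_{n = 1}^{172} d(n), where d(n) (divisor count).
Σ_{n ≤ 172} d(n) = 917

Compute d(n) for each 1 ≤ n ≤ 172: d(1) = 1, d(2) = 2, d(3) = 2, d(4) = 3, d(5) = 2, d(6) = 4, d(7) = 2, d(8) = 4, d(9) = 3, d(10) = 4, d(11) = 2, d(12) = 6, d(13) = 2, d(14) = 4, d(15) = 4, d(16) = 5, d(17) = 2, d(18) = 6, d(19) = 2, d(20) = 6, d(21) = 4, d(22) = 4, d(23) = 2, d(24) = 8, d(25) = 3, d(26) = 4, d(27) = 4, d(28) = 6, d(29) = 2, d(30) = 8, d(31) = 2, d(32) = 6, d(33) = 4, d(34) = 4, d(35) = 4, d(36) = 9, d(37) = 2, d(38) = 4, d(39) = 4, d(40) = 8, d(41) = 2, d(42) = 8, d(43) = 2, d(44) = 6, d(45) = 6, d(46) = 4, d(47) = 2, d(48) = 10, d(49) = 3, d(50) = 6, d(51) = 4, d(52) = 6, d(53) = 2, d(54) = 8, d(55) = 4, d(56) = 8, d(57) = 4, d(58) = 4, d(59) = 2, d(60) = 12, d(61) = 2, d(62) = 4, d(63) = 6, d(64) = 7, d(65) = 4, d(66) = 8, d(67) = 2, d(68) = 6, d(69) = 4, d(70) = 8, d(71) = 2, d(72) = 12, d(73) = 2, d(74) = 4, d(75) = 6, d(76) = 6, d(77) = 4, d(78) = 8, d(79) = 2, d(80) = 10, d(81) = 5, d(82) = 4, d(83) = 2, d(84) = 12, d(85) = 4, d(86) = 4, d(87) = 4, d(88) = 8, d(89) = 2, d(90) = 12, d(91) = 4, d(92) = 6, d(93) = 4, d(94) = 4, d(95) = 4, d(96) = 12, d(97) = 2, d(98) = 6, d(99) = 6, d(100) = 9, d(101) = 2, d(102) = 8, d(103) = 2, d(104) = 8, d(105) = 8, d(106) = 4, d(107) = 2, d(108) = 12, d(109) = 2, d(110) = 8, d(111) = 4, d(112) = 10, d(113) = 2, d(114) = 8, d(115) = 4, d(116) = 6, d(117) = 6, d(118) = 4, d(119) = 4, d(120) = 16, d(121) = 3, d(122) = 4, d(123) = 4, d(124) = 6, d(125) = 4, d(126) = 12, d(127) = 2, d(128) = 8, d(129) = 4, d(130) = 8, d(131) = 2, d(132) = 12, d(133) = 4, d(134) = 4, d(135) = 8, d(136) = 8, d(137) = 2, d(138) = 8, d(139) = 2, d(140) = 12, d(141) = 4, d(142) = 4, d(143) = 4, d(144) = 15, d(145) = 4, d(146) = 4, d(147) = 6, d(148) = 6, d(149) = 2, d(150) = 12, d(151) = 2, d(152) = 8, d(153) = 6, d(154) = 8, d(155) = 4, d(156) = 12, d(157) = 2, d(158) = 4, d(159) = 4, d(160) = 12, d(161) = 4, d(162) = 10, d(163) = 2, d(164) = 6, d(165) = 8, d(166) = 4, d(167) = 2, d(168) = 16, d(169) = 3, d(170) = 8, d(171) = 6, d(172) = 6. Summing all 172 values: 917. (Dirichlet's divisor formula: Σ_{n ≤ x} d(n) = x ln(x) + (2γ − 1) x + O(√x). For x = 172, the asymptotic estimate is ≈ 911.93.)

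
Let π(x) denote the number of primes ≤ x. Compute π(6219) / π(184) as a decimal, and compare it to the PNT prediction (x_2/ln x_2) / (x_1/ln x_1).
π(6219)/π(184) = 809/42 ≈ 19.2619;  PNT prediction ≈ 20.1777.

π(184) = 42 and π(6219) = 809, so π(6219)/π(184) ≈ 19.2619. The PNT-predicted ratio is (6219/ln(6219)) / (184/ln(184)) ≈ 20.1777. The two agree to within a few percent, as expected.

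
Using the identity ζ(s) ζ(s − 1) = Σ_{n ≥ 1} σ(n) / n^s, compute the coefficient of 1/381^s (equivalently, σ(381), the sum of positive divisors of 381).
σ(381) = 512

In the product (Σ m^0/m^s)(Σ k / k^s) = Σ (Σ_{d | n} d) / n^s, the coefficient of 1/n^s is σ(n) = Σ_{d | n} d. For n = 381, divisors are [1, 3, 127, 381]; summing: σ(381) = 512.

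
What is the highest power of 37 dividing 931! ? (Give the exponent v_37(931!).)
v_37(931!) = 25

Legendre's formula: v_p(n!) = Σ_{k ≥ 1} ⌊n / p^k⌋. For p = 37, n = 931, the terms are:
  ⌊931/37^1⌋ = ⌊931/37⌋ = 25
(the next term ⌊931/37^2⌋ = 0, terminating the sum). Summing: v_37(931!) = 25 = 25.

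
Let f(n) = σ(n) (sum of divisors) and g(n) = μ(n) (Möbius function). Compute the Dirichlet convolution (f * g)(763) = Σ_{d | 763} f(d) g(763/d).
(σ * μ)(763) = 763

Divisors of 763: [1, 7, 109, 763]. For each d | 763:
  d = 1: σ(1) · μ(763/1) = 1 · 1 = 1
  d = 7: σ(7) · μ(763/7) = 8 · -1 = -8
  d = 109: σ(109) · μ(763/109) = 110 · -1 = -110
  d = 763: σ(763) · μ(763/763) = 880 · 1 = 880
Summing: (σ * μ)(763) = 1 + -8 + -110 + 880 = 763.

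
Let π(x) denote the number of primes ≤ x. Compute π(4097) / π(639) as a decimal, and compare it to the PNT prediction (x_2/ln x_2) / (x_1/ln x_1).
π(4097)/π(639) = 564/115 ≈ 4.9043;  PNT prediction ≈ 4.9793.

π(639) = 115 and π(4097) = 564, so π(4097)/π(639) ≈ 4.9043. The PNT-predicted ratio is (4097/ln(4097)) / (639/ln(639)) ≈ 4.9793. The two agree to within a few percent, as expected.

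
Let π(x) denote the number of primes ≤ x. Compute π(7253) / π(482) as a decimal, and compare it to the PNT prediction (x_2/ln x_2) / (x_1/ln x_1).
π(7253)/π(482) = 928/92 ≈ 10.0870;  PNT prediction ≈ 10.4581.

π(482) = 92 and π(7253) = 928, so π(7253)/π(482) ≈ 10.0870. The PNT-predicted ratio is (7253/ln(7253)) / (482/ln(482)) ≈ 10.4581. The two agree to within a few percent, as expected.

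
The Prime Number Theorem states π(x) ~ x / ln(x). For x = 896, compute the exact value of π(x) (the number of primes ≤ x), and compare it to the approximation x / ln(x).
π(896) = 154;  x/ln(x) ≈ 131.80;  relative error ≈ 14.41%.

Directly count primes up to 896: π(896) = 154. The PNT approximation gives 896/ln(896) ≈ 896/6.79794 ≈ 131.80. Relative error (π(x) − x/ln(x)) / π(x) ≈ 14.41%; the approximation is known to undercount slightly (Li(x) is a better estimate).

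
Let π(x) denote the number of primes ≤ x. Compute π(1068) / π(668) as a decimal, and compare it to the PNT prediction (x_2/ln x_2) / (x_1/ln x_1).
π(1068)/π(668) = 179/121 ≈ 1.4793;  PNT prediction ≈ 1.4912.

π(668) = 121 and π(1068) = 179, so π(1068)/π(668) ≈ 1.4793. The PNT-predicted ratio is (1068/ln(1068)) / (668/ln(668)) ≈ 1.4912. The two agree to within a few percent, as expected.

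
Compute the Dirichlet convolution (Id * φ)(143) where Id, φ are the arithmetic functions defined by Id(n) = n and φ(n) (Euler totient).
(Id * φ)(143) = 525

Divisors of 143: [1, 11, 13, 143]. For each d | 143:
  d = 1: Id(1) · φ(143/1) = 1 · 120 = 120
  d = 11: Id(11) · φ(143/11) = 11 · 12 = 132
  d = 13: Id(13) · φ(143/13) = 13 · 10 = 130
  d = 143: Id(143) · φ(143/143) = 143 · 1 = 143
Summing: (Id * φ)(143) = 120 + 132 + 130 + 143 = 525.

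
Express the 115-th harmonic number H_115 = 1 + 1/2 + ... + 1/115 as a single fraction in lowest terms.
H_115 = 92573227274776723505600817476549419778817513966049/17379782769567790172972927968296006432665936992320

Direct summation: H_115 = 1 + 1/2 + ... + 1/115. The least common denominator is lcm(1, ..., 115) = 955888052326228459513511038256280353796626534577600; over this denominator the numerator is 955888052326228459513511038256280353796626534577600 + 477944026163114229756755519128140176898313267288800 + 318629350775409486504503679418760117932208844859200 + 238972013081557114878377759564070088449156633644400 + 191177610465245691902702207651256070759325306915520 + 159314675387704743252251839709380058966104422429600 + 136555436046604065644787291179468621970946647796800 + 119486006540778557439188879782035044224578316822200 + 106209783591803162168167893139586705977402948286400 + 95588805232622845951351103825628035379662653457760 + 86898913847838950864864639841480032163329684961600 + 79657337693852371626125919854690029483052211214800 + 73529850178940650731808541404329257984355887275200 + 68277718023302032822393645589734310985473323898400 + 63725870155081897300900735883752023586441768971840 + 59743003270389278719594439891017522112289158411100 + 56228708960366379971383002250369432576272149092800 + 53104891795901581084083946569793352988701474143200 + 50309897490854129448079528329277913357717186030400 + 47794402616311422975675551912814017689831326728880 + 45518478682201355214929097059822873990315549265600 + 43449456923919475432432319920740016081664842480800 + 41560350101140367804935262532881754512896805851200 + 39828668846926185813062959927345014741526105607400 + 38235522093049138380540441530251214151865061383104 + 36764925089470325365904270702164628992177943637600 + 35403261197267720722722631046528901992467649428800 + 34138859011651016411196822794867155492736661949200 + 32961656976766498603914173732975184613676777054400 + 31862935077540948650450367941876011793220884485920 + 30835098462136401919790678653428398509568597889600 + 29871501635194639359797219945508761056144579205550 + 28966304615946316954954879947160010721109894987200 + 28114354480183189985691501125184716288136074546400 + 27311087209320813128957458235893724394189329559360 + 26552445897950790542041973284896676494350737071600 + 25834812225033201608473271304223793345854771204800 + 25154948745427064724039764164638956678858593015200 + 24509950059646883577269513801443085994785295758400 + 23897201308155711487837775956407008844915663364440 + 23314342739664108768622220445275130580405525233600 + 22759239341100677607464548529911436995157774632800 + 22229954705261126965430489261773961716200617083200 + 21724728461959737716216159960370008040832421240400 + 21241956718360632433633578627917341195480589657280 + 20780175050570183902467631266440877256448402925600 + 20338043666515499138585341239495326676523968820800 + 19914334423463092906531479963672507370763052803700 + 19507919435229152234969613025638374567278092542400 + 19117761046524569190270220765125607075932530691552 + 18742902986788793323794334083456477525424049697600 + 18382462544735162682952135351082314496088971818800 + 18035623628796763387047378080307176486728802539200 + 17701630598633860361361315523264450996233824714400 + 17379782769567790172972927968296006432665936992320 + 17069429505825508205598411397433577746368330974600 + 16769965830284709816026509443092637785905728676800 + 16480828488383249301957086866487592306838388527200 + 16201492412308956940906966750106446674519093806400 + 15931467538770474325225183970938005896610442242960 + 15670295939774237041205098987807874652403713681600 + 15417549231068200959895339326714199254784298944800 + 15172826227400451738309699019940957996771849755200 + 14935750817597319679898609972754380528072289602775 + 14705970035788130146361708280865851596871177455040 + 14483152307973158477477439973580005360554947493600 + 14266985855615350141992702063526572444725769172800 + 14057177240091594992845750562592358144068037273200 + 13853450033713455934978420844293918170965601950400 + 13655543604660406564478729117946862197094664779680 + 13463212004594767035401563919102540194318683585600 + 13276222948975395271020986642448338247175368535800 + 13094356881181211774157685455565484298583925131200 + 12917406112516600804236635652111896672927385602400 + 12745174031016379460180147176750404717288353794368 + 12577474372713532362019882082319478339429296507600 + 12414130549691278694980662834497147451904240708800 + 12254975029823441788634756900721542997392647879200 + 12099848763623145057133051117168105744261095374400 + 11948600654077855743918887978203504422457831682220 + 11801087065755906907574210348842967330822549809600 + 11657171369832054384311110222637565290202762616800 + 11516723522002752524259169135617835587911163067200 + 11379619670550338803732274264955718497578887316400 + 11245741792073275994276600450073886515254429818560 + 11114977352630563482715244630886980858100308541600 + 10987218992255499534638057910991728204558925684800 + 10862364230979868858108079980185004020416210620200 + 10740315194676724264196753238834610716816028478400 + 10620978359180316216816789313958670597740294828640 + 10504264311277235818829791629189893997765126753600 + 10390087525285091951233815633220438628224201462800 + 10278366154045467306596892884476132836522865963200 + 10169021833257749569292670619747663338261984410400 + 10061979498170825889615905665855582671543437206080 + 9957167211731546453265739981836253685381526401850 + 9854516003363179994984649878930725296872438500800 + 9753959717614576117484806512819187283639046271200 + 9655434871982105651651626649053336907036631662400 + 9558880523262284595135110382562803537966265345776 + 9464238141843846133797138992636439146501252817600 + 9371451493394396661897167041728238762712024848800 + 9280466527439111257412728526760003434918704219200 + 9191231272367581341476067675541157248044485909400 + 9103695736440271042985819411964574798063109853120 + 9017811814398381693523689040153588243364401269600 + 8933533199310546350593561105198881811183425556800 + 8850815299316930180680657761632225498116912357200 + 8769615158956224399206523286754865631161711326400 + 8689891384783895086486463984148003216332968496160 + 8611604075011067202824423768074597781951590401600 + 8534714752912754102799205698716788873184165487300 + 8459186303771933270031071135011330564571916235200 + 8384982915142354908013254721546318892952864338400 + 8312070020228073560987052506576350902579361170240 = 5091527500112719792808044961210218087834963268132695, so H_115 = 5091527500112719792808044961210218087834963268132695/955888052326228459513511038256280353796626534577600; reducing by gcd(5091527500112719792808044961210218087834963268132695, 955888052326228459513511038256280353796626534577600) = 55 gives 92573227274776723505600817476549419778817513966049/17379782769567790172972927968296006432665936992320 ≈ 5.32649. (The PNT-adjacent estimate ln(115) + γ ≈ 5.32215 matches within O(1/n).)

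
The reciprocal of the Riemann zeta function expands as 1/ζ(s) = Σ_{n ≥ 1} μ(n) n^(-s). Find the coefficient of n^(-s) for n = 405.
μ(405) = 0

Factor n = 405 = 3^4 · 5. μ(n) = 0 if any exponent ≥ 2 (not squarefree); otherwise μ(n) = (−1)^{ω(n)} where ω(n) is the number of distinct prime factors. Applying: μ(405) = 0.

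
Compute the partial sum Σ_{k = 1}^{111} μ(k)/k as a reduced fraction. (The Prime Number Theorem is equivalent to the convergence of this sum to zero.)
Σ μ(k)/k = -678316192822146162262092815134314936522301/39962142402550705168325165981723972810713890

Values of μ(k) for 1 ≤ k ≤ 111: μ(1) = 1, μ(2) = -1, μ(3) = -1, μ(5) = -1, μ(6) = 1, μ(7) = -1, μ(10) = 1, μ(11) = -1, μ(13) = -1, μ(14) = 1, μ(15) = 1, μ(17) = -1, μ(19) = -1, μ(21) = 1, μ(22) = 1, μ(23) = -1, μ(26) = 1, μ(29) = -1, μ(30) = -1, μ(31) = -1, μ(33) = 1, μ(34) = 1, μ(35) = 1, μ(37) = -1, μ(38) = 1, μ(39) = 1, μ(41) = -1, μ(42) = -1, μ(43) = -1, μ(46) = 1, μ(47) = -1, μ(51) = 1, μ(53) = -1, μ(55) = 1, μ(57) = 1, μ(58) = 1, μ(59) = -1, μ(61) = -1, μ(62) = 1, μ(65) = 1, μ(66) = -1, μ(67) = -1, μ(69) = 1, μ(70) = -1, μ(71) = -1, μ(73) = -1, μ(74) = 1, μ(77) = 1, μ(78) = -1, μ(79) = -1, μ(82) = 1, μ(83) = -1, μ(85) = 1, μ(86) = 1, μ(87) = 1, μ(89) = -1, μ(91) = 1, μ(93) = 1, μ(94) = 1, μ(95) = 1, μ(97) = -1, μ(101) = -1, μ(102) = -1, μ(103) = -1, μ(105) = -1, μ(106) = 1, μ(107) = -1, μ(109) = -1, μ(110) = -1, μ(111) = 1, with μ = 0 on non-squarefree integers. Summing μ(k)/k for k where μ(k) ≠ 0 gives -678316192822146162262092815134314936522301/39962142402550705168325165981723972810713890 ≈ -0.0170. (PNT ⟺ this sum → 0 as n → ∞.)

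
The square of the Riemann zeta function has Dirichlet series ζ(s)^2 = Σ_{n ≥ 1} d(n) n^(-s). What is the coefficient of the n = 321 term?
d(321) = 4

ζ(s)^2 = (Σ 1/m^s)(Σ 1/k^s). The coefficient of 1/n^s in the product is the number of ordered pairs (m, k) with mk = n, which equals d(n). For n = 321, divisors are [1, 3, 107, 321], so d(321) = 4.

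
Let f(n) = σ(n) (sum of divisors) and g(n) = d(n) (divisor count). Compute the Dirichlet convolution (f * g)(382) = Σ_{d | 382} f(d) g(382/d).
(σ * d)(382) = 970

Divisors of 382: [1, 2, 191, 382]. For each d | 382:
  d = 1: σ(1) · d(382/1) = 1 · 4 = 4
  d = 2: σ(2) · d(382/2) = 3 · 2 = 6
  d = 191: σ(191) · d(382/191) = 192 · 2 = 384
  d = 382: σ(382) · d(382/382) = 576 · 1 = 576
Summing: (σ * d)(382) = 4 + 6 + 384 + 576 = 970.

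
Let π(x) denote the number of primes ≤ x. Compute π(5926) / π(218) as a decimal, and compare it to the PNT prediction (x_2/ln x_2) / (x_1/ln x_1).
π(5926)/π(218) = 778/47 ≈ 16.5532;  PNT prediction ≈ 16.8490.

π(218) = 47 and π(5926) = 778, so π(5926)/π(218) ≈ 16.5532. The PNT-predicted ratio is (5926/ln(5926)) / (218/ln(218)) ≈ 16.8490. The two agree to within a few percent, as expected.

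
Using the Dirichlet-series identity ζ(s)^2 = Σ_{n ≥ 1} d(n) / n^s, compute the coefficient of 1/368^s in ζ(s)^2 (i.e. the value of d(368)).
d(368) = 10

ζ(s)^2 = (Σ 1/m^s)(Σ 1/k^s). The coefficient of 1/n^s in the product is the number of ordered pairs (m, k) with mk = n, which equals d(n). For n = 368, divisors are [1, 2, 4, 8, 16, 23, 46, 92, 184, 368], so d(368) = 10.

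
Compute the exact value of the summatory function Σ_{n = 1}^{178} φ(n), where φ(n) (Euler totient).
Σ_{n ≤ 178} φ(n) = 9654

Compute φ(n) for each 1 ≤ n ≤ 178: φ(1) = 1, φ(2) = 1, φ(3) = 2, φ(4) = 2, φ(5) = 4, φ(6) = 2, φ(7) = 6, φ(8) = 4, φ(9) = 6, φ(10) = 4, φ(11) = 10, φ(12) = 4, φ(13) = 12, φ(14) = 6, φ(15) = 8, φ(16) = 8, φ(17) = 16, φ(18) = 6, φ(19) = 18, φ(20) = 8, φ(21) = 12, φ(22) = 10, φ(23) = 22, φ(24) = 8, φ(25) = 20, φ(26) = 12, φ(27) = 18, φ(28) = 12, φ(29) = 28, φ(30) = 8, φ(31) = 30, φ(32) = 16, φ(33) = 20, φ(34) = 16, φ(35) = 24, φ(36) = 12, φ(37) = 36, φ(38) = 18, φ(39) = 24, φ(40) = 16, φ(41) = 40, φ(42) = 12, φ(43) = 42, φ(44) = 20, φ(45) = 24, φ(46) = 22, φ(47) = 46, φ(48) = 16, φ(49) = 42, φ(50) = 20, φ(51) = 32, φ(52) = 24, φ(53) = 52, φ(54) = 18, φ(55) = 40, φ(56) = 24, φ(57) = 36, φ(58) = 28, φ(59) = 58, φ(60) = 16, φ(61) = 60, φ(62) = 30, φ(63) = 36, φ(64) = 32, φ(65) = 48, φ(66) = 20, φ(67) = 66, φ(68) = 32, φ(69) = 44, φ(70) = 24, φ(71) = 70, φ(72) = 24, φ(73) = 72, φ(74) = 36, φ(75) = 40, φ(76) = 36, φ(77) = 60, φ(78) = 24, φ(79) = 78, φ(80) = 32, φ(81) = 54, φ(82) = 40, φ(83) = 82, φ(84) = 24, φ(85) = 64, φ(86) = 42, φ(87) = 56, φ(88) = 40, φ(89) = 88, φ(90) = 24, φ(91) = 72, φ(92) = 44, φ(93) = 60, φ(94) = 46, φ(95) = 72, φ(96) = 32, φ(97) = 96, φ(98) = 42, φ(99) = 60, φ(100) = 40, φ(101) = 100, φ(102) = 32, φ(103) = 102, φ(104) = 48, φ(105) = 48, φ(106) = 52, φ(107) = 106, φ(108) = 36, φ(109) = 108, φ(110) = 40, φ(111) = 72, φ(112) = 48, φ(113) = 112, φ(114) = 36, φ(115) = 88, φ(116) = 56, φ(117) = 72, φ(118) = 58, φ(119) = 96, φ(120) = 32, φ(121) = 110, φ(122) = 60, φ(123) = 80, φ(124) = 60, φ(125) = 100, φ(126) = 36, φ(127) = 126, φ(128) = 64, φ(129) = 84, φ(130) = 48, φ(131) = 130, φ(132) = 40, φ(133) = 108, φ(134) = 66, φ(135) = 72, φ(136) = 64, φ(137) = 136, φ(138) = 44, φ(139) = 138, φ(140) = 48, φ(141) = 92, φ(142) = 70, φ(143) = 120, φ(144) = 48, φ(145) = 112, φ(146) = 72, φ(147) = 84, φ(148) = 72, φ(149) = 148, φ(150) = 40, φ(151) = 150, φ(152) = 72, φ(153) = 96, φ(154) = 60, φ(155) = 120, φ(156) = 48, φ(157) = 156, φ(158) = 78, φ(159) = 104, φ(160) = 64, φ(161) = 132, φ(162) = 54, φ(163) = 162, φ(164) = 80, φ(165) = 80, φ(166) = 82, φ(167) = 166, φ(168) = 48, φ(169) = 156, φ(170) = 64, φ(171) = 108, φ(172) = 84, φ(173) = 172, φ(174) = 56, φ(175) = 120, φ(176) = 80, φ(177) = 116, φ(178) = 88. Summing all 178 values: 9654. (Average order: Σ_{n ≤ x} φ(n) ~ (3/π²) x². For x = 178, (3/π²)·178² ≈ 9630.78.)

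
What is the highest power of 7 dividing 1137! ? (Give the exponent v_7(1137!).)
v_7(1137!) = 188

Legendre's formula: v_p(n!) = Σ_{k ≥ 1} ⌊n / p^k⌋. For p = 7, n = 1137, the terms are:
  ⌊1137/7^1⌋ = ⌊1137/7⌋ = 162
  ⌊1137/7^2⌋ = ⌊1137/49⌋ = 23
  ⌊1137/7^3⌋ = ⌊1137/343⌋ = 3
(the next term ⌊1137/7^4⌋ = 0, terminating the sum). Summing: v_7(1137!) = 162 + 23 + 3 = 188.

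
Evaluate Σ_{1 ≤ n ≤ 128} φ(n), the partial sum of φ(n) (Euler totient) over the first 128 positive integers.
Σ_{n ≤ 128} φ(n) = 5022

Compute φ(n) for each 1 ≤ n ≤ 128: φ(1) = 1, φ(2) = 1, φ(3) = 2, φ(4) = 2, φ(5) = 4, φ(6) = 2, φ(7) = 6, φ(8) = 4, φ(9) = 6, φ(10) = 4, φ(11) = 10, φ(12) = 4, φ(13) = 12, φ(14) = 6, φ(15) = 8, φ(16) = 8, φ(17) = 16, φ(18) = 6, φ(19) = 18, φ(20) = 8, φ(21) = 12, φ(22) = 10, φ(23) = 22, φ(24) = 8, φ(25) = 20, φ(26) = 12, φ(27) = 18, φ(28) = 12, φ(29) = 28, φ(30) = 8, φ(31) = 30, φ(32) = 16, φ(33) = 20, φ(34) = 16, φ(35) = 24, φ(36) = 12, φ(37) = 36, φ(38) = 18, φ(39) = 24, φ(40) = 16, φ(41) = 40, φ(42) = 12, φ(43) = 42, φ(44) = 20, φ(45) = 24, φ(46) = 22, φ(47) = 46, φ(48) = 16, φ(49) = 42, φ(50) = 20, φ(51) = 32, φ(52) = 24, φ(53) = 52, φ(54) = 18, φ(55) = 40, φ(56) = 24, φ(57) = 36, φ(58) = 28, φ(59) = 58, φ(60) = 16, φ(61) = 60, φ(62) = 30, φ(63) = 36, φ(64) = 32, φ(65) = 48, φ(66) = 20, φ(67) = 66, φ(68) = 32, φ(69) = 44, φ(70) = 24, φ(71) = 70, φ(72) = 24, φ(73) = 72, φ(74) = 36, φ(75) = 40, φ(76) = 36, φ(77) = 60, φ(78) = 24, φ(79) = 78, φ(80) = 32, φ(81) = 54, φ(82) = 40, φ(83) = 82, φ(84) = 24, φ(85) = 64, φ(86) = 42, φ(87) = 56, φ(88) = 40, φ(89) = 88, φ(90) = 24, φ(91) = 72, φ(92) = 44, φ(93) = 60, φ(94) = 46, φ(95) = 72, φ(96) = 32, φ(97) = 96, φ(98) = 42, φ(99) = 60, φ(100) = 40, φ(101) = 100, φ(102) = 32, φ(103) = 102, φ(104) = 48, φ(105) = 48, φ(106) = 52, φ(107) = 106, φ(108) = 36, φ(109) = 108, φ(110) = 40, φ(111) = 72, φ(112) = 48, φ(113) = 112, φ(114) = 36, φ(115) = 88, φ(116) = 56, φ(117) = 72, φ(118) = 58, φ(119) = 96, φ(120) = 32, φ(121) = 110, φ(122) = 60, φ(123) = 80, φ(124) = 60, φ(125) = 100, φ(126) = 36, φ(127) = 126, φ(128) = 64. Summing all 128 values: 5022. (Average order: Σ_{n ≤ x} φ(n) ~ (3/π²) x². For x = 128, (3/π²)·128² ≈ 4980.14.)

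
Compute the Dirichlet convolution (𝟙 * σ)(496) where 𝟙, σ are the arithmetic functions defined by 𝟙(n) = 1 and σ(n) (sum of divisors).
(𝟙 * σ)(496) = 1881

Divisors of 496: [1, 2, 4, 8, 16, 31, 62, 124, 248, 496]. For each d | 496:
  d = 1: 𝟙(1) · σ(496/1) = 1 · 992 = 992
  d = 2: 𝟙(2) · σ(496/2) = 1 · 480 = 480
  d = 4: 𝟙(4) · σ(496/4) = 1 · 224 = 224
  d = 8: 𝟙(8) · σ(496/8) = 1 · 96 = 96
  d = 16: 𝟙(16) · σ(496/16) = 1 · 32 = 32
  d = 31: 𝟙(31) · σ(496/31) = 1 · 31 = 31
  d = 62: 𝟙(62) · σ(496/62) = 1 · 15 = 15
  d = 124: 𝟙(124) · σ(496/124) = 1 · 7 = 7
  d = 248: 𝟙(248) · σ(496/248) = 1 · 3 = 3
  d = 496: 𝟙(496) · σ(496/496) = 1 · 1 = 1
Summing: (𝟙 * σ)(496) = 992 + 480 + 224 + 96 + 32 + 31 + 15 + 7 + 3 + 1 = 1881.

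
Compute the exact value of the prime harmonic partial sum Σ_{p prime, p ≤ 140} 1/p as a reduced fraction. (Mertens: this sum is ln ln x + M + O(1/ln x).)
Σ 1/p = 18825509850919239131453102166593625244431364344421618363/10014646650599190067509233131649940057366334653200433090

π(140) = 34, so the primes ≤ 140 are [2, 3, 5, 7, 11, 13, 17, 19, 23, 29, 31, 37, 41, 43, 47, 53, 59, 61, 67, 71, 73, 79, 83, 89, 97, 101, 103, 107, 109, 113, 127, 131, 137, 139]. Summing 1/p over these primes: 18825509850919239131453102166593625244431364344421618363/10014646650599190067509233131649940057366334653200433090 ≈ 1.8798. Mertens estimate ln ln(140) + 0.2615 ≈ 1.8592.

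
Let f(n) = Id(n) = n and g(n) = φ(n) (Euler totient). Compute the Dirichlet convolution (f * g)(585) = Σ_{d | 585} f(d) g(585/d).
(Id * φ)(585) = 4725

Divisors of 585: [1, 3, 5, 9, 13, 15, 39, 45, 65, 117, 195, 585]. For each d | 585:
  d = 1: Id(1) · φ(585/1) = 1 · 288 = 288
  d = 3: Id(3) · φ(585/3) = 3 · 96 = 288
  d = 5: Id(5) · φ(585/5) = 5 · 72 = 360
  d = 9: Id(9) · φ(585/9) = 9 · 48 = 432
  d = 13: Id(13) · φ(585/13) = 13 · 24 = 312
  d = 15: Id(15) · φ(585/15) = 15 · 24 = 360
  d = 39: Id(39) · φ(585/39) = 39 · 8 = 312
  d = 45: Id(45) · φ(585/45) = 45 · 12 = 540
  d = 65: Id(65) · φ(585/65) = 65 · 6 = 390
  d = 117: Id(117) · φ(585/117) = 117 · 4 = 468
  d = 195: Id(195) · φ(585/195) = 195 · 2 = 390
  d = 585: Id(585) · φ(585/585) = 585 · 1 = 585
Summing: (Id * φ)(585) = 288 + 288 + 360 + 432 + 312 + 360 + 312 + 540 + 390 + 468 + 390 + 585 = 4725.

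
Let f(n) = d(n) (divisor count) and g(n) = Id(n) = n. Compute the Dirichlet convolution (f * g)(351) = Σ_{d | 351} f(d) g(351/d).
(d * Id)(351) = 870

Divisors of 351: [1, 3, 9, 13, 27, 39, 117, 351]. For each d | 351:
  d = 1: d(1) · Id(351/1) = 1 · 351 = 351
  d = 3: d(3) · Id(351/3) = 2 · 117 = 234
  d = 9: d(9) · Id(351/9) = 3 · 39 = 117
  d = 13: d(13) · Id(351/13) = 2 · 27 = 54
  d = 27: d(27) · Id(351/27) = 4 · 13 = 52
  d = 39: d(39) · Id(351/39) = 4 · 9 = 36
  d = 117: d(117) · Id(351/117) = 6 · 3 = 18
  d = 351: d(351) · Id(351/351) = 8 · 1 = 8
Summing: (d * Id)(351) = 351 + 234 + 117 + 54 + 52 + 36 + 18 + 8 = 870.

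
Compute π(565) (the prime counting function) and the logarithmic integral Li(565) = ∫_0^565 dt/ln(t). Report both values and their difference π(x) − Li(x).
π(565) = 103;  Li(565) ≈ 112.15;  π(x) − Li(x) ≈ -9.15.

Direct count of primes ≤ 565 gives π(565) = 103. Numerical evaluation of the logarithmic integral gives Li(565) ≈ 112.15. The difference π(x) − Li(x) ≈ -9.15 is typically negative for small/moderate x (Li(x) overestimates), though Littlewood's theorem shows this sign changes infinitely often.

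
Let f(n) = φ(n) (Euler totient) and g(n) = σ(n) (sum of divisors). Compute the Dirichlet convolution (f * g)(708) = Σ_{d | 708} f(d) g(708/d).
(φ * σ)(708) = 8496

Divisors of 708: [1, 2, 3, 4, 6, 12, 59, 118, 177, 236, 354, 708]. For each d | 708:
  d = 1: φ(1) · σ(708/1) = 1 · 1680 = 1680
  d = 2: φ(2) · σ(708/2) = 1 · 720 = 720
  d = 3: φ(3) · σ(708/3) = 2 · 420 = 840
  d = 4: φ(4) · σ(708/4) = 2 · 240 = 480
  d = 6: φ(6) · σ(708/6) = 2 · 180 = 360
  d = 12: φ(12) · σ(708/12) = 4 · 60 = 240
  d = 59: φ(59) · σ(708/59) = 58 · 28 = 1624
  d = 118: φ(118) · σ(708/118) = 58 · 12 = 696
  d = 177: φ(177) · σ(708/177) = 116 · 7 = 812
  d = 236: φ(236) · σ(708/236) = 116 · 4 = 464
  d = 354: φ(354) · σ(708/354) = 116 · 3 = 348
  d = 708: φ(708) · σ(708/708) = 232 · 1 = 232
Summing: (φ * σ)(708) = 1680 + 720 + 840 + 480 + 360 + 240 + 1624 + 696 + 812 + 464 + 348 + 232 = 8496.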